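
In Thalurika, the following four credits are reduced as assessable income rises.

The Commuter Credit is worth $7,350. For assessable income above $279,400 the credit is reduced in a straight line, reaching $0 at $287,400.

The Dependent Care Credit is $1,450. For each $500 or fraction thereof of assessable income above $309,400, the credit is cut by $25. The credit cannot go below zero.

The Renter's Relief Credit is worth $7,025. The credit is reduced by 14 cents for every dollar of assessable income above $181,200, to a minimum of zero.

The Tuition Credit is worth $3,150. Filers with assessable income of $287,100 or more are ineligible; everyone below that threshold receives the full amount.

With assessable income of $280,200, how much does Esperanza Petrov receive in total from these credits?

$11,215

Commuter Credit: $280,200 is $800 into a $8,000 phase-out range, leaving 7,200/8,000 of the credit: $7,350 × 7,200/8,000 = $6,615.
Dependent Care Credit: $280,200 is at or below the $309,400 threshold, so the full $1,450 applies.
Renter's Relief Credit: 14% of the $99,000 excess over $181,200 is $13,860 ≥ base, so the credit is $0.
Tuition Credit: $280,200 is below the $287,100 cutoff, so the full $3,150 applies.
Total: $6,615 + $1,450 + $0 + $3,150 = $11,215.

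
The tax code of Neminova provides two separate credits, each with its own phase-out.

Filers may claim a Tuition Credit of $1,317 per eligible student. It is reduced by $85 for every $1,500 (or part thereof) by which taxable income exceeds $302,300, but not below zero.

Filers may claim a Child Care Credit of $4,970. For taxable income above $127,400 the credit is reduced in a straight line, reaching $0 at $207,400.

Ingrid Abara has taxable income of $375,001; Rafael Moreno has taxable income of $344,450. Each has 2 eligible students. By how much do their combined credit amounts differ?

Ingrid ($375,001): Tuition Credit: base = 2 × $1,317 = $2,634. income exceeds $302,300 by $72,701 → 49 increments × $85 = $4,165 ≥ base, so the credit is $0. Child Care Credit: $375,001 is at or above $207,400, so the credit is $0. total $0 + $0 = $0
Rafael ($344,450): Tuition Credit: base = 2 × $1,317 = $2,634. income exceeds $302,300 by $42,150, which is 29 full-or-partial $1,500 increments; reduction = 29 × $85 = $2,465, leaving $169. Child Care Credit: $344,450 is at or above $207,400, so the credit is $0. total $169 + $0 = $169
Difference: |$0 − $169| = $169.

$169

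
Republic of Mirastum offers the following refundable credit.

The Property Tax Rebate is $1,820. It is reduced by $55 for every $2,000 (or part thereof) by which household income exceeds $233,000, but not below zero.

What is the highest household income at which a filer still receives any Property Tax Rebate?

$299,000

After 33 increments the reduction is 33 × $55 = $1,815, leaving $5; one more increment wipes it out. Increment 33 ends at excess 33 × $2,000 = $66,000, so the highest qualifying income is $233,000 + $66,000 = $299,000.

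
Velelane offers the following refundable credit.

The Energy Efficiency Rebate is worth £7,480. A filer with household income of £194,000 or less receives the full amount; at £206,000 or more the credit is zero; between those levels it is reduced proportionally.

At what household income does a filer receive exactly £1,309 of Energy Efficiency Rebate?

£1,309 is 1,309/7,480 of the full £7,480, so 6,171/7,480 of the £12,000 range has been used: income = £194,000 + £12,000 × 6,171/7,480 = £203,900.

£203,900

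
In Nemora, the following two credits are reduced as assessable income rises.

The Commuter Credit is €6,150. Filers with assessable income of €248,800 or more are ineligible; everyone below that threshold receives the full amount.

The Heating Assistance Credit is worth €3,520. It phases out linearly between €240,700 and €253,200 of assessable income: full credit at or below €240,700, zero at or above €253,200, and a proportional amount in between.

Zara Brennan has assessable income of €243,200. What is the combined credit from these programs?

€8,966

Commuter Credit: €243,200 is below the €248,800 cutoff, so the full €6,150 applies.
Heating Assistance Credit: €243,200 is €2,500 into a €12,500 phase-out range, leaving 10,000/12,500 of the credit: €3,520 × 10,000/12,500 = €2,816.
Total: €6,150 + €2,816 = €8,966.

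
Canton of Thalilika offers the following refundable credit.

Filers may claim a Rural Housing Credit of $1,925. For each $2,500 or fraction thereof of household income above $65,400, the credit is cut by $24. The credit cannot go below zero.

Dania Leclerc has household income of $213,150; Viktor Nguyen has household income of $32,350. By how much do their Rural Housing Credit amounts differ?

Dania ($213,150): Rural Housing Credit: income exceeds $65,400 by $147,750, which is 60 full-or-partial $2,500 increments; reduction = 60 × $24 = $1,440, leaving $485.
Viktor ($32,350): Rural Housing Credit: $32,350 is at or below the $65,400 threshold, so the full $1,925 applies.
Difference: |$485 − $1,925| = $1,440.

$1,440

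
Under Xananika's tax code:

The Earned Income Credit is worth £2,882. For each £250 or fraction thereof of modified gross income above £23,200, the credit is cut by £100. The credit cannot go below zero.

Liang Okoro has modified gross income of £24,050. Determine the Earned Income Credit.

Earned Income Credit: income exceeds £23,200 by £850, which is 4 full-or-partial £250 increments; reduction = 4 × £100 = £400, leaving £2,482.

£2,482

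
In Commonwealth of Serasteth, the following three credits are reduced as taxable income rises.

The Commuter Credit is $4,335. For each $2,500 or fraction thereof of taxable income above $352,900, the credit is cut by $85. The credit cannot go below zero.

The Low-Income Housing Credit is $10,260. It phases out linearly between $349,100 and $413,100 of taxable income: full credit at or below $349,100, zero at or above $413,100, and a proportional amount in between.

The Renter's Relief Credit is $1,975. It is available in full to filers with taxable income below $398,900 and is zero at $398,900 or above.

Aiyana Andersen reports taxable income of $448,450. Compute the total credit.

Commuter Credit: income exceeds $352,900 by $95,550, which is 39 full-or-partial $2,500 increments; reduction = 39 × $85 = $3,315, leaving $1,020.
Low-Income Housing Credit: $448,450 is at or above $413,100, so the credit is $0.
Renter's Relief Credit: $448,450 meets or exceeds the $398,900 cutoff, so the credit is $0.
Total: $1,020 + $0 + $0 = $1,020.

$1,020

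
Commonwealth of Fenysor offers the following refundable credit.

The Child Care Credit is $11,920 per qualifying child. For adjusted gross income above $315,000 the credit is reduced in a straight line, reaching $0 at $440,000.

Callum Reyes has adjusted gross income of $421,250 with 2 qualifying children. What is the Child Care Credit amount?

$3,576

Child Care Credit: base = 2 × $11,920 = $23,840. $421,250 is $106,250 into a $125,000 phase-out range, leaving 18,750/125,000 of the credit: $23,840 × 18,750/125,000 = $3,576.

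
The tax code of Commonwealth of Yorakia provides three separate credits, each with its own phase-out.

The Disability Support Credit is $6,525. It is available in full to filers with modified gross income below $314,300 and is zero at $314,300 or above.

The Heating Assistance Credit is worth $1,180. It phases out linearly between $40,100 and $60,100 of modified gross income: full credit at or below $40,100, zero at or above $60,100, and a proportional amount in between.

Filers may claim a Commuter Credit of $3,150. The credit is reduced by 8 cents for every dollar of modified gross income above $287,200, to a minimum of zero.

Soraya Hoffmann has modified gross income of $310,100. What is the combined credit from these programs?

$7,843

Disability Support Credit: $310,100 is below the $314,300 cutoff, so the full $6,525 applies.
Heating Assistance Credit: $310,100 is at or above $60,100, so the credit is $0.
Commuter Credit: 8% of the $22,900 excess over $287,200 is $1,832; credit = $3,150 − $1,832 = $1,318.
Total: $6,525 + $0 + $1,318 = $7,843.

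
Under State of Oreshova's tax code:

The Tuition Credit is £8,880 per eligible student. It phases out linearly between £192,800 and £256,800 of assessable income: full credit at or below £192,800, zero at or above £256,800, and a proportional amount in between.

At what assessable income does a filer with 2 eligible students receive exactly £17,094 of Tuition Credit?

Full credit = 2 × £8,880 = £17,760.
£17,094 is 17,094/17,760 of the full £17,760, so 666/17,760 of the £64,000 range has been used: income = £192,800 + £64,000 × 666/17,760 = £195,200.

£195,200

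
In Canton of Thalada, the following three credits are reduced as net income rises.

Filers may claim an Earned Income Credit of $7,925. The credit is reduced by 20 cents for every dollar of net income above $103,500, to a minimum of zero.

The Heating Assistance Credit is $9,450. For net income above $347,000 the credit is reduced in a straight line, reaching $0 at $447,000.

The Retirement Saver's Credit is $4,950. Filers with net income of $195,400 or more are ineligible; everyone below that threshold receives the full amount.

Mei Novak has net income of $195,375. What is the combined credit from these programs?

$14,400

Earned Income Credit: 20% of the $91,875 excess over $103,500 is $18,375 ≥ base, so the credit is $0.
Heating Assistance Credit: $195,375 is at or below the $347,000 threshold, so the full $9,450 applies.
Retirement Saver's Credit: $195,375 is below the $195,400 cutoff, so the full $4,950 applies.
Total: $0 + $9,450 + $4,950 = $14,400.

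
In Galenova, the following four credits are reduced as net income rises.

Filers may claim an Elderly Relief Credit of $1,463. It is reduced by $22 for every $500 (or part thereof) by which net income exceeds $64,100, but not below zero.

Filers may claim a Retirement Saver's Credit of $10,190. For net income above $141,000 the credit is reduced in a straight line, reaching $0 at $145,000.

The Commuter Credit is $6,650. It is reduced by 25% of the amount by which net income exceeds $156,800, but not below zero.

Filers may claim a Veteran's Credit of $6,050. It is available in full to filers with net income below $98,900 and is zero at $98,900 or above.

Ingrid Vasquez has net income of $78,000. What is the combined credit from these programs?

$23,737

Elderly Relief Credit: income exceeds $64,100 by $13,900, which is 28 full-or-partial $500 increments; reduction = 28 × $22 = $616, leaving $847.
Retirement Saver's Credit: $78,000 is at or below the $141,000 threshold, so the full $10,190 applies.
Commuter Credit: $78,000 is at or below the $156,800 threshold, so the full $6,650 applies.
Veteran's Credit: $78,000 is below the $98,900 cutoff, so the full $6,050 applies.
Total: $847 + $10,190 + $6,650 + $6,050 = $23,737.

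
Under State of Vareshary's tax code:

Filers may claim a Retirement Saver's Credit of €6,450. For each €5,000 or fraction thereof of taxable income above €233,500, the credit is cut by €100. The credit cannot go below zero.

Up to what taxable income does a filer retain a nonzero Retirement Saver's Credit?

€553,500

After 64 increments the reduction is 64 × €100 = €6,400, leaving €50; one more increment wipes it out. Increment 64 ends at excess 64 × €5,000 = €320,000, so the highest qualifying income is €233,500 + €320,000 = €553,500.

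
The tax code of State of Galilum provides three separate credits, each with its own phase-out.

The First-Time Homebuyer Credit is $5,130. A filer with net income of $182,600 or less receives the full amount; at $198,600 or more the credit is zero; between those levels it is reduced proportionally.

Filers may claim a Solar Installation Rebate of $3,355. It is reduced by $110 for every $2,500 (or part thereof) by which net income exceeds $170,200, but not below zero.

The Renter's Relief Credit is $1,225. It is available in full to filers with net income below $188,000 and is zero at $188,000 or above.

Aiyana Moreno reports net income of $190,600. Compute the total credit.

$4,930

First-Time Homebuyer Credit: $190,600 is $8,000 into a $16,000 phase-out range, leaving 8,000/16,000 of the credit: $5,130 × 8,000/16,000 = $2,565.
Solar Installation Rebate: income exceeds $170,200 by $20,400, which is 9 full-or-partial $2,500 increments; reduction = 9 × $110 = $990, leaving $2,365.
Renter's Relief Credit: $190,600 meets or exceeds the $188,000 cutoff, so the credit is $0.
Total: $2,565 + $2,365 + $0 = $4,930.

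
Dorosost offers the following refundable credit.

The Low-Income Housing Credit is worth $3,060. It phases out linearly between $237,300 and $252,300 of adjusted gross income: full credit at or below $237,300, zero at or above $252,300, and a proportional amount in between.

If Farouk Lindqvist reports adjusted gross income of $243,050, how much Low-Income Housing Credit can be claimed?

Low-Income Housing Credit: $243,050 is $5,750 into a $15,000 phase-out range, leaving 9,250/15,000 of the credit: $3,060 × 9,250/15,000 = $1,887.

$1,887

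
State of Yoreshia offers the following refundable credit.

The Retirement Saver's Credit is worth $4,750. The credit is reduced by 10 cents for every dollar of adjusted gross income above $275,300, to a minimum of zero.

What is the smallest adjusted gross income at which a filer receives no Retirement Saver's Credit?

$322,800

The credit falls by 10% of each dollar above $275,300, so it reaches zero when the excess is $4,750 / 10% = $47,500: income = $275,300 + $47,500 = $322,800.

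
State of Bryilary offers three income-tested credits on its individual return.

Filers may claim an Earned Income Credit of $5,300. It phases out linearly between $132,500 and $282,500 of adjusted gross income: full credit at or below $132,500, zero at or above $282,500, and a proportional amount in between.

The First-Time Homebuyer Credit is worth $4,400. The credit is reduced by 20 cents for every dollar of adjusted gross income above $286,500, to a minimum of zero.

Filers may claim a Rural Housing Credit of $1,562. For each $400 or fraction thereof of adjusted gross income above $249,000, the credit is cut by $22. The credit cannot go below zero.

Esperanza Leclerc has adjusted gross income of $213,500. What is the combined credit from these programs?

$8,400

Earned Income Credit: $213,500 is $81,000 into a $150,000 phase-out range, leaving 69,000/150,000 of the credit: $5,300 × 69,000/150,000 = $2,438.
First-Time Homebuyer Credit: $213,500 is at or below the $286,500 threshold, so the full $4,400 applies.
Rural Housing Credit: $213,500 is at or below the $249,000 threshold, so the full $1,562 applies.
Total: $2,438 + $4,400 + $1,562 = $8,400.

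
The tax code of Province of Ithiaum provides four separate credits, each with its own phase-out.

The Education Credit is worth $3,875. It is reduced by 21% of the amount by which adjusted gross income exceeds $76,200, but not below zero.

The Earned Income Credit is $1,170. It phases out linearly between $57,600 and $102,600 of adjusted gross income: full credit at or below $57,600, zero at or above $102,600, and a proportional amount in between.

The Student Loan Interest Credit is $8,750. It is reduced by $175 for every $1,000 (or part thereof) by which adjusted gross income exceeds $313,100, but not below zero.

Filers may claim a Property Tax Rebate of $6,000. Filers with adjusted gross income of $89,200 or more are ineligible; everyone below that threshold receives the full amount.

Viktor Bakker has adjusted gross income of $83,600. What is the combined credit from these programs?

$17,565

Education Credit: 21% of the $7,400 excess over $76,200 is $1,554; credit = $3,875 − $1,554 = $2,321.
Earned Income Credit: $83,600 is $26,000 into a $45,000 phase-out range, leaving 19,000/45,000 of the credit: $1,170 × 19,000/45,000 = $494.
Student Loan Interest Credit: $83,600 is at or below the $313,100 threshold, so the full $8,750 applies.
Property Tax Rebate: $83,600 is below the $89,200 cutoff, so the full $6,000 applies.
Total: $2,321 + $494 + $8,750 + $6,000 = $17,565.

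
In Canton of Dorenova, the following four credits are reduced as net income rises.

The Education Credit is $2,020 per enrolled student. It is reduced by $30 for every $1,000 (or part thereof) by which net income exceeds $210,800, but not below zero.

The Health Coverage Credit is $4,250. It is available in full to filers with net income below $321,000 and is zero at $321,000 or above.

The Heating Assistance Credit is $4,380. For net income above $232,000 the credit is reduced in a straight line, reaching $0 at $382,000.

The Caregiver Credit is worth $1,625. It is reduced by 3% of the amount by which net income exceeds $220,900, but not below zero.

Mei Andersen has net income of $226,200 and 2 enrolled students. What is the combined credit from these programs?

Education Credit: base = 2 × $2,020 = $4,040. income exceeds $210,800 by $15,400, which is 16 full-or-partial $1,000 increments; reduction = 16 × $30 = $480, leaving $3,560.
Health Coverage Credit: $226,200 is below the $321,000 cutoff, so the full $4,250 applies.
Heating Assistance Credit: $226,200 is at or below the $232,000 threshold, so the full $4,380 applies.
Caregiver Credit: 3% of the $5,300 excess over $220,900 is $159; credit = $1,625 − $159 = $1,466.
Total: $3,560 + $4,250 + $4,380 + $1,466 = $13,656.

$13,656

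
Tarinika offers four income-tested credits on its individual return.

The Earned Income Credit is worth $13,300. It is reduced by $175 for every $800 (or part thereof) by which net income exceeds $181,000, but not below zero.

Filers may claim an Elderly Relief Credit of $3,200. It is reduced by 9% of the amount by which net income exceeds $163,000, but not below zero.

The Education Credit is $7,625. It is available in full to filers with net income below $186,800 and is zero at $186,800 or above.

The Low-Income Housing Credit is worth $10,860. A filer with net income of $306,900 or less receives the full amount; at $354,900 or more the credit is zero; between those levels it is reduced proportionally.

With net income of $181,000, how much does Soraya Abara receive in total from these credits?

$33,365

Earned Income Credit: $181,000 is at or below the $181,000 threshold, so the full $13,300 applies.
Elderly Relief Credit: 9% of the $18,000 excess over $163,000 is $1,620; credit = $3,200 − $1,620 = $1,580.
Education Credit: $181,000 is below the $186,800 cutoff, so the full $7,625 applies.
Low-Income Housing Credit: $181,000 is at or below the $306,900 threshold, so the full $10,860 applies.
Total: $13,300 + $1,580 + $7,625 + $10,860 = $33,365.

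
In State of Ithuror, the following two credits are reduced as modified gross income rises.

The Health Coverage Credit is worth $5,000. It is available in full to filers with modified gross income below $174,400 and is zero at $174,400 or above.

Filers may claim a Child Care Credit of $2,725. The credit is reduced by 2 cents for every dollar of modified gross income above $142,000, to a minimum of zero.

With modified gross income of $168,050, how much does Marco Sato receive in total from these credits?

$7,204

Health Coverage Credit: $168,050 is below the $174,400 cutoff, so the full $5,000 applies.
Child Care Credit: 2% of the $26,050 excess over $142,000 is $521; credit = $2,725 − $521 = $2,204.
Total: $5,000 + $2,204 = $7,204.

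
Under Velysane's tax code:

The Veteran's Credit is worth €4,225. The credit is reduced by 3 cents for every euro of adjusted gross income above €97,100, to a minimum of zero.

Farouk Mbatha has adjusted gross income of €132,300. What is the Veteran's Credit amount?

Veteran's Credit: 3% of the €35,200 excess over €97,100 is €1,056; credit = €4,225 − €1,056 = €3,169.

€3,169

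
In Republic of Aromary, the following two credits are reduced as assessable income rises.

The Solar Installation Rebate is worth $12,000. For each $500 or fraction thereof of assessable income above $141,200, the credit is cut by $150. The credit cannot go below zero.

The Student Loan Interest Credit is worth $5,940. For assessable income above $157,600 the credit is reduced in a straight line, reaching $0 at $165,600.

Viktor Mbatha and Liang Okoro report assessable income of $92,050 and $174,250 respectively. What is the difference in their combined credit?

Viktor ($92,050): Solar Installation Rebate: $92,050 is at or below the $141,200 threshold, so the full $12,000 applies. Student Loan Interest Credit: $92,050 is at or below the $157,600 threshold, so the full $5,940 applies. total $12,000 + $5,940 = $17,940
Liang ($174,250): Solar Installation Rebate: income exceeds $141,200 by $33,050, which is 67 full-or-partial $500 increments; reduction = 67 × $150 = $10,050, leaving $1,950. Student Loan Interest Credit: $174,250 is at or above $165,600, so the credit is $0. total $1,950 + $0 = $1,950
Difference: |$17,940 − $1,950| = $15,990.

$15,990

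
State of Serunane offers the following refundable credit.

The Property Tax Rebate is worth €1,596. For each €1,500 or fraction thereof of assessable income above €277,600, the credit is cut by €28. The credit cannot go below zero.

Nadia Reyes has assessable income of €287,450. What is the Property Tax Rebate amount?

€1,400

Property Tax Rebate: income exceeds €277,600 by €9,850, which is 7 full-or-partial €1,500 increments; reduction = 7 × €28 = €196, leaving €1,400.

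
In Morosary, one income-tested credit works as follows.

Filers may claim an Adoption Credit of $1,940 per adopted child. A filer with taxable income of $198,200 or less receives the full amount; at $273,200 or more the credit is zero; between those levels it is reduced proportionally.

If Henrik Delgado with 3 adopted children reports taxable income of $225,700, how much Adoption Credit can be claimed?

$3,686

Adoption Credit: base = 3 × $1,940 = $5,820. $225,700 is $27,500 into a $75,000 phase-out range, leaving 47,500/75,000 of the credit: $5,820 × 47,500/75,000 = $3,686.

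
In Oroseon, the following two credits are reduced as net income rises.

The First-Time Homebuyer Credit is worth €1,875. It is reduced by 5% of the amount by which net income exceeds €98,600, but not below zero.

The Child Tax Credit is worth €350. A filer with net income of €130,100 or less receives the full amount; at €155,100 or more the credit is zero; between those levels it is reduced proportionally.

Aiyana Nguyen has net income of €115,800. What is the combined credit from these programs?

€1,365

First-Time Homebuyer Credit: 5% of the €17,200 excess over €98,600 is €860; credit = €1,875 − €860 = €1,015.
Child Tax Credit: €115,800 is at or below the €130,100 threshold, so the full €350 applies.
Total: €1,015 + €350 = €1,365.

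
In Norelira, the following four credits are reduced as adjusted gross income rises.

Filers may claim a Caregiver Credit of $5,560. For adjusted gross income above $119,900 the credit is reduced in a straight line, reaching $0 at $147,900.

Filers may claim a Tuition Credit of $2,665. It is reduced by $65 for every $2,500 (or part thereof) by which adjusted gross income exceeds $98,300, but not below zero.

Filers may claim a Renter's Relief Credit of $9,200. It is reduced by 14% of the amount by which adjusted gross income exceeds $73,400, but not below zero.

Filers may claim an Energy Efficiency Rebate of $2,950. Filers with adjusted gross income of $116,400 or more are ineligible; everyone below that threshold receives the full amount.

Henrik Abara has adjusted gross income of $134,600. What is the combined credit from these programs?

Caregiver Credit: $134,600 is $14,700 into a $28,000 phase-out range, leaving 13,300/28,000 of the credit: $5,560 × 13,300/28,000 = $2,641.
Tuition Credit: income exceeds $98,300 by $36,300, which is 15 full-or-partial $2,500 increments; reduction = 15 × $65 = $975, leaving $1,690.
Renter's Relief Credit: 14% of the $61,200 excess over $73,400 is $8,568; credit = $9,200 − $8,568 = $632.
Energy Efficiency Rebate: $134,600 meets or exceeds the $116,400 cutoff, so the credit is $0.
Total: $2,641 + $1,690 + $632 + $0 = $4,963.

$4,963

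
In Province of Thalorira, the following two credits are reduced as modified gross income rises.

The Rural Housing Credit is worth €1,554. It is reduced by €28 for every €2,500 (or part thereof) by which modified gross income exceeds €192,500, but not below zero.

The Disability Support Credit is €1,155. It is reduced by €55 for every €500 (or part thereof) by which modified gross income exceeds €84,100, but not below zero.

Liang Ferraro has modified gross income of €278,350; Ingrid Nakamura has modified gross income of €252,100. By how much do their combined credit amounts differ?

€308

Liang (€278,350): Rural Housing Credit: income exceeds €192,500 by €85,850, which is 35 full-or-partial €2,500 increments; reduction = 35 × €28 = €980, leaving €574. Disability Support Credit: income exceeds €84,100 by €194,250 → 389 increments × €55 = €21,395 ≥ base, so the credit is €0. total €574 + €0 = €574
Ingrid (€252,100): Rural Housing Credit: income exceeds €192,500 by €59,600, which is 24 full-or-partial €2,500 increments; reduction = 24 × €28 = €672, leaving €882. Disability Support Credit: income exceeds €84,100 by €168,000 → 336 increments × €55 = €18,480 ≥ base, so the credit is €0. total €882 + €0 = €882
Difference: |€574 − €882| = €308.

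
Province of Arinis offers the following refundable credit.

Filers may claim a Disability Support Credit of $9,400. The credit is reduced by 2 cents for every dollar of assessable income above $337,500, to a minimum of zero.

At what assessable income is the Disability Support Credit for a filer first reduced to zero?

$807,500

The credit falls by 2% of each dollar above $337,500, so it reaches zero when the excess is $9,400 / 2% = $470,000: income = $337,500 + $470,000 = $807,500.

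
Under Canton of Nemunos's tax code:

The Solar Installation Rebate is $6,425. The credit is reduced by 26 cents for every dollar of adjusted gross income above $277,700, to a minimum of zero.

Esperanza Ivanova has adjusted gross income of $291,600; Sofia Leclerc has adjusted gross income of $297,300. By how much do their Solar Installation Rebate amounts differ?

Esperanza ($291,600): Solar Installation Rebate: 26% of the $13,900 excess over $277,700 is $3,614; credit = $6,425 − $3,614 = $2,811.
Sofia ($297,300): Solar Installation Rebate: 26% of the $19,600 excess over $277,700 is $5,096; credit = $6,425 − $5,096 = $1,329.
Difference: |$2,811 − $1,329| = $1,482.

$1,482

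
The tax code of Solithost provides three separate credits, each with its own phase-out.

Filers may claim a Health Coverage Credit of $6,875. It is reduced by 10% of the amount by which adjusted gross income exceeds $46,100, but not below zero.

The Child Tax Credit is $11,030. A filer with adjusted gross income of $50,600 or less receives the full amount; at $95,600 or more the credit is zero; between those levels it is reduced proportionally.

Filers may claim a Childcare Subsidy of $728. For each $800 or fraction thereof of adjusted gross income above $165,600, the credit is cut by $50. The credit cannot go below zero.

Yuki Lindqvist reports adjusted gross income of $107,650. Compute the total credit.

$1,448

Health Coverage Credit: 10% of the $61,550 excess over $46,100 is $6,155; credit = $6,875 − $6,155 = $720.
Child Tax Credit: $107,650 is at or above $95,600, so the credit is $0.
Childcare Subsidy: $107,650 is at or below the $165,600 threshold, so the full $728 applies.
Total: $720 + $0 + $728 = $1,448.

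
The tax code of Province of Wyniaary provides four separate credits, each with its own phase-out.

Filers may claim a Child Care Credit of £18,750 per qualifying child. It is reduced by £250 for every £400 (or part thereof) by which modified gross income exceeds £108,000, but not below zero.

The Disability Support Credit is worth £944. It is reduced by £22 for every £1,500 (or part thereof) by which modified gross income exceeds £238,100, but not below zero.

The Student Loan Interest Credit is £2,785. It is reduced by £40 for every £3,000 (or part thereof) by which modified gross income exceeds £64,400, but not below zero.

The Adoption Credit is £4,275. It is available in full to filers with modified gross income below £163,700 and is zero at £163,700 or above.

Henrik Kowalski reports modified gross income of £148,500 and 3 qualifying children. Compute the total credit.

£37,594

Child Care Credit: base = 3 × £18,750 = £56,250. income exceeds £108,000 by £40,500, which is 102 full-or-partial £400 increments; reduction = 102 × £250 = £25,500, leaving £30,750.
Disability Support Credit: £148,500 is at or below the £238,100 threshold, so the full £944 applies.
Student Loan Interest Credit: income exceeds £64,400 by £84,100, which is 29 full-or-partial £3,000 increments; reduction = 29 × £40 = £1,160, leaving £1,625.
Adoption Credit: £148,500 is below the £163,700 cutoff, so the full £4,275 applies.
Total: £30,750 + £944 + £1,625 + £4,275 = £37,594.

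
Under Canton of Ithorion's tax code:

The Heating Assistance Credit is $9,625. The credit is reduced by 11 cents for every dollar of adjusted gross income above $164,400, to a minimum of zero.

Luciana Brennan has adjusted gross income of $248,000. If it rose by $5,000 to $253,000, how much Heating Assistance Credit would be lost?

At $248,000 — 11% of the $83,600 excess over $164,400 is $9,196; credit = $9,625 − $9,196 = $429.
At $253,000 — 11% of the $88,600 excess over $164,400 is $9,746 ≥ base, so the credit is $0.
Lost: $429 − $0 = $429.

$429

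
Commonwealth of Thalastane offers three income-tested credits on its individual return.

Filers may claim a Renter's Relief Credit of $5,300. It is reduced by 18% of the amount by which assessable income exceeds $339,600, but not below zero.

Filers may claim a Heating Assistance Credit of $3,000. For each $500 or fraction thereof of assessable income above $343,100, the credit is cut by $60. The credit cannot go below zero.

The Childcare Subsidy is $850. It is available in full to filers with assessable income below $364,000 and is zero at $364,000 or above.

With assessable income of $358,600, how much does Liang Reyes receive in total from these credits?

Renter's Relief Credit: 18% of the $19,000 excess over $339,600 is $3,420; credit = $5,300 − $3,420 = $1,880.
Heating Assistance Credit: income exceeds $343,100 by $15,500, which is 31 full-or-partial $500 increments; reduction = 31 × $60 = $1,860, leaving $1,140.
Childcare Subsidy: $358,600 is below the $364,000 cutoff, so the full $850 applies.
Total: $1,880 + $1,140 + $850 = $3,870.

$3,870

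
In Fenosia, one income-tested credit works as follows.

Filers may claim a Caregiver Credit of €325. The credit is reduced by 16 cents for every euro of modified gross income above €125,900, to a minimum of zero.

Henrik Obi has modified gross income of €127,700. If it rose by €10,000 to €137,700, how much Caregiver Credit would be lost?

At €127,700 — 16% of the €1,800 excess over €125,900 is €288; credit = €325 − €288 = €37.
At €137,700 — 16% of the €11,800 excess over €125,900 is €1,888 ≥ base, so the credit is €0.
Lost: €37 − €0 = €37.

€37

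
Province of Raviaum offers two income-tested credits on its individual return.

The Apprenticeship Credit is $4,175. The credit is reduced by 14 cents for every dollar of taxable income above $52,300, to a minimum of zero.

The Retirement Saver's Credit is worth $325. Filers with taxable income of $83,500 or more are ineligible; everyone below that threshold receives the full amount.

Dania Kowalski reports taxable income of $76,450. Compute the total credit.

$1,119

Apprenticeship Credit: 14% of the $24,150 excess over $52,300 is $3,381; credit = $4,175 − $3,381 = $794.
Retirement Saver's Credit: $76,450 is below the $83,500 cutoff, so the full $325 applies.
Total: $794 + $325 = $1,119.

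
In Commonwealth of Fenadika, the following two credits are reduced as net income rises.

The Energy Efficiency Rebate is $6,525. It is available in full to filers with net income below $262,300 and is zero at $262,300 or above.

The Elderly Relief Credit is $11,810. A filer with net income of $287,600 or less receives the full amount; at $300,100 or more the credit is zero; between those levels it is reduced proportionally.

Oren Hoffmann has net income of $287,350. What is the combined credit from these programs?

$11,810

Energy Efficiency Rebate: $287,350 meets or exceeds the $262,300 cutoff, so the credit is $0.
Elderly Relief Credit: $287,350 is at or below the $287,600 threshold, so the full $11,810 applies.
Total: $0 + $11,810 = $11,810.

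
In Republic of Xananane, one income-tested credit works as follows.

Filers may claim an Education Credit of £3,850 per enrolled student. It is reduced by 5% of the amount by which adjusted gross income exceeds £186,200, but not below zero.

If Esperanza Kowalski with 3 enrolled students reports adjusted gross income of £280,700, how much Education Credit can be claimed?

£6,825

Education Credit: base = 3 × £3,850 = £11,550. 5% of the £94,500 excess over £186,200 is £4,725; credit = £11,550 − £4,725 = £6,825.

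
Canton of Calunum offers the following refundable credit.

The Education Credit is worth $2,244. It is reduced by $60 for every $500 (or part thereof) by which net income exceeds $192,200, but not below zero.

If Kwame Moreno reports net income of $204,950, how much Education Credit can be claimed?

$684

Education Credit: income exceeds $192,200 by $12,750, which is 26 full-or-partial $500 increments; reduction = 26 × $60 = $1,560, leaving $684.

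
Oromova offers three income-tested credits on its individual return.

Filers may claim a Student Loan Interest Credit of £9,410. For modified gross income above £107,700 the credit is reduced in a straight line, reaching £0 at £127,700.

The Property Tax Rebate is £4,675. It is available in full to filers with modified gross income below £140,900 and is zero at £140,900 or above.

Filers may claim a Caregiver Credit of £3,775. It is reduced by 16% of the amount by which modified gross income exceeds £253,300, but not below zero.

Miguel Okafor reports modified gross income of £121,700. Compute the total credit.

£11,273

Student Loan Interest Credit: £121,700 is £14,000 into a £20,000 phase-out range, leaving 6,000/20,000 of the credit: £9,410 × 6,000/20,000 = £2,823.
Property Tax Rebate: £121,700 is below the £140,900 cutoff, so the full £4,675 applies.
Caregiver Credit: £121,700 is at or below the £253,300 threshold, so the full £3,775 applies.
Total: £2,823 + £4,675 + £3,775 = £11,273.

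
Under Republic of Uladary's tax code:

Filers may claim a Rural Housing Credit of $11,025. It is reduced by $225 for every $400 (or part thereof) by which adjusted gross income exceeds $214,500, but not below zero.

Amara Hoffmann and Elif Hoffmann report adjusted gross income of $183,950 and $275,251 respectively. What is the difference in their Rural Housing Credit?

Amara ($183,950): Rural Housing Credit: $183,950 is at or below the $214,500 threshold, so the full $11,025 applies.
Elif ($275,251): Rural Housing Credit: income exceeds $214,500 by $60,751 → 152 increments × $225 = $34,200 ≥ base, so the credit is $0.
Difference: |$11,025 − $0| = $11,025.

$11,025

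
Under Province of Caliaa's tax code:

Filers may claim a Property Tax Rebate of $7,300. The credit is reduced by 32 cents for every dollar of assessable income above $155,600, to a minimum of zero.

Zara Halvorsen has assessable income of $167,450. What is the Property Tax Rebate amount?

Property Tax Rebate: 32% of the $11,850 excess over $155,600 is $3,792; credit = $7,300 − $3,792 = $3,508.

$3,508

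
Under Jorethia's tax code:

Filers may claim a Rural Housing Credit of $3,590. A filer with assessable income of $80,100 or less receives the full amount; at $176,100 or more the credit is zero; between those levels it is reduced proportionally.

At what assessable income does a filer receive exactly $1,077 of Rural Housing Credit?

$147,300

$1,077 is 1,077/3,590 of the full $3,590, so 2,513/3,590 of the $96,000 range has been used: income = $80,100 + $96,000 × 2,513/3,590 = $147,300.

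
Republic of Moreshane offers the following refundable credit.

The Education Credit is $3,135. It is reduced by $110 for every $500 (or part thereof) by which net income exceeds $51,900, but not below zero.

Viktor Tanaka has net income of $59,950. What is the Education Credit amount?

Education Credit: income exceeds $51,900 by $8,050, which is 17 full-or-partial $500 increments; reduction = 17 × $110 = $1,870, leaving $1,265.

$1,265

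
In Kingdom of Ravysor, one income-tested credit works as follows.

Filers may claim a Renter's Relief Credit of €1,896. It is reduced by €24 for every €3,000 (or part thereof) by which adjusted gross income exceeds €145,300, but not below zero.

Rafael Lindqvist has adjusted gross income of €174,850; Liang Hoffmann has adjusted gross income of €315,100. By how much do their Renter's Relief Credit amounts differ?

Rafael (€174,850): Renter's Relief Credit: income exceeds €145,300 by €29,550, which is 10 full-or-partial €3,000 increments; reduction = 10 × €24 = €240, leaving €1,656.
Liang (€315,100): Renter's Relief Credit: income exceeds €145,300 by €169,800, which is 57 full-or-partial €3,000 increments; reduction = 57 × €24 = €1,368, leaving €528.
Difference: |€1,656 − €528| = €1,128.

€1,128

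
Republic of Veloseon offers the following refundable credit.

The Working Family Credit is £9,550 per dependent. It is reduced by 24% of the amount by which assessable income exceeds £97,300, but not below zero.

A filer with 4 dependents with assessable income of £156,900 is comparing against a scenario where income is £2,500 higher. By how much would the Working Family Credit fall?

At £156,900 — base = 4 × £9,550 = £38,200. 24% of the £59,600 excess over £97,300 is £14,304; credit = £38,200 − £14,304 = £23,896.
At £159,400 — base = 4 × £9,550 = £38,200. 24% of the £62,100 excess over £97,300 is £14,904; credit = £38,200 − £14,904 = £23,296.
Lost: £23,896 − £23,296 = £600.

£600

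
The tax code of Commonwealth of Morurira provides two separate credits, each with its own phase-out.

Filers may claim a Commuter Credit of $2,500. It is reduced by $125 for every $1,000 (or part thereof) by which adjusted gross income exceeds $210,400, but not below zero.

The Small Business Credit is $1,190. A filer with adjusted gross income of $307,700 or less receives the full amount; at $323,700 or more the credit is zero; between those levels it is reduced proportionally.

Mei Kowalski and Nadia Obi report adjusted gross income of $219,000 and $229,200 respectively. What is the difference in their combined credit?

$1,250

Mei ($219,000): Commuter Credit: income exceeds $210,400 by $8,600, which is 9 full-or-partial $1,000 increments; reduction = 9 × $125 = $1,125, leaving $1,375. Small Business Credit: $219,000 is at or below the $307,700 threshold, so the full $1,190 applies. total $1,375 + $1,190 = $2,565
Nadia ($229,200): Commuter Credit: income exceeds $210,400 by $18,800, which is 19 full-or-partial $1,000 increments; reduction = 19 × $125 = $2,375, leaving $125. Small Business Credit: $229,200 is at or below the $307,700 threshold, so the full $1,190 applies. total $125 + $1,190 = $1,315
Difference: |$2,565 − $1,315| = $1,250.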